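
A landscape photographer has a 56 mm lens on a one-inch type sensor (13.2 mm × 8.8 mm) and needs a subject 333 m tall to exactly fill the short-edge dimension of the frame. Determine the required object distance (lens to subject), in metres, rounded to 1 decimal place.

W: 333 m = 333000 mm.
Magnification m = h/W = dᵢ/dₒ; combined with 1/f = 1/dₒ + 1/dᵢ this gives dₒ = f·(1 + W/h).
dₒ = 56 mm × (1 + 333000/8.8) = 56 × 37841.9091 ≈ 2119146.909 mm = 2119.15 m.

2119.1 m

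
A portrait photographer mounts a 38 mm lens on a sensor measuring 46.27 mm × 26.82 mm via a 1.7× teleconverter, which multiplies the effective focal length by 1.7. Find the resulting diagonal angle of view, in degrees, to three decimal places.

Effective focal length f = 38 × 1.7 = 64.6 mm.
Sensor diagonal = √(46.27² + 26.82²) = √2860.2253 ≈ 53.4811 mm.
α = 2·arctan(53.481 / (2 × 64.6)) = 2·arctan(0.41394) ≈ 44.9733°.

44.973°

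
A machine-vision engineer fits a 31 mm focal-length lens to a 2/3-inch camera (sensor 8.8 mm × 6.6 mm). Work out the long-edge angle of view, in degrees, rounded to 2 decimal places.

Angle of view α = 2·arctan(w/2f) with w = 8.8 mm and f = 31 mm.
w/2f = 0.14194; arctan(0.14194) ≈ 8.0783°, so α ≈ 16.1567°.

16.16°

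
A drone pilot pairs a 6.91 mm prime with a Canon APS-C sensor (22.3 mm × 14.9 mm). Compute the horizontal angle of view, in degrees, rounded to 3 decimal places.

Angle of view α = 2·arctan(w/2f) with w = 22.3 mm and f = 6.91 mm.
w/2f = 1.61360; arctan(1.61360) ≈ 58.2122°, so α ≈ 116.4244°.

116.424°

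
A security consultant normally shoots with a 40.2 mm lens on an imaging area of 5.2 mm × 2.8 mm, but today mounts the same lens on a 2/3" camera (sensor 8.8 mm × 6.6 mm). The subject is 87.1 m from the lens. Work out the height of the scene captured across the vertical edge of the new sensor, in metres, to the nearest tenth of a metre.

14.3 m

The focal length stays 40.2 mm; the relevant sensor dimension is now h = 6.6 mm. Object distance dₒ = 87.1 m = 87100 mm.
Thin-lens field height W = h·(dₒ − f)/f = 6.6 × (87100 − 40.2)/40.2 ≈ 14293.400 mm = 14.2934 m.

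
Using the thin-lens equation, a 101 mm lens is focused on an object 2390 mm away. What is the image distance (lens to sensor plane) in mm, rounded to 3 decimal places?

105.457 mm

1/dᵢ = 1/f − 1/dₒ = 1/101 − 1/2390 = 0.0094826 mm⁻¹.
dᵢ = 1/0.0094826 ≈ 105.4565 mm.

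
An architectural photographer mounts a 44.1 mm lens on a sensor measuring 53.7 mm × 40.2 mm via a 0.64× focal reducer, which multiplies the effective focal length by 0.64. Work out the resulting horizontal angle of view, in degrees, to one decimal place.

87.1°

Effective focal length f = 44.1 × 0.64 = 28.224 mm.
α = 2·arctan(53.7 / (2 × 28.224)) = 2·arctan(0.95132) ≈ 87.1417°.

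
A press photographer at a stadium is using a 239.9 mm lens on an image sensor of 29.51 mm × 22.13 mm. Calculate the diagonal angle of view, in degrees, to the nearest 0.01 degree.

8.79°

Sensor diagonal = √(29.51² + 22.13²) = √1360.5770 ≈ 36.8860 mm.
Angle of view α = 2·arctan(d/2f) with d = 36.8860 mm and f = 239.9 mm.
d/2f = 0.07688; arctan(0.07688) ≈ 4.3961°, so α ≈ 8.7923°.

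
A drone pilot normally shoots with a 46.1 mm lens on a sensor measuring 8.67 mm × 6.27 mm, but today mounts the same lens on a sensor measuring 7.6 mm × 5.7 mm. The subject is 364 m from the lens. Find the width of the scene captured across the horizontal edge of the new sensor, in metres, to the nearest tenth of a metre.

60.0 m

The focal length stays 46.1 mm; the relevant sensor dimension is now w = 7.6 mm. Object distance dₒ = 364 m = 364000 mm.
Thin-lens field width W = w·(dₒ − f)/f = 7.6 × (364000 − 46.1)/46.1 ≈ 60001.077 mm = 60.0011 m.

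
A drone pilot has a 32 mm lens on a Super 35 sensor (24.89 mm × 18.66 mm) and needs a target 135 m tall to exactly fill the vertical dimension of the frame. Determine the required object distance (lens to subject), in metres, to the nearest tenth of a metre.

231.5 m

W: 135 m = 135000 mm.
Magnification m = h/W = dᵢ/dₒ; combined with 1/f = 1/dₒ + 1/dᵢ this gives dₒ = f·(1 + W/h).
dₒ = 32 mm × (1 + 135000/18.66) = 32 × 7235.7267 ≈ 231543.254 mm = 231.543 m.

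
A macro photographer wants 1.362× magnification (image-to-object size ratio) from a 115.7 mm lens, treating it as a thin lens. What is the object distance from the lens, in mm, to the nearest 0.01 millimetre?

200.65 mm

With m = dᵢ/dₒ and 1/f = 1/dₒ + 1/dᵢ, substituting dᵢ = m·dₒ gives 1/f = (1 + 1/m)/dₒ, hence dₒ = f·(1 + 1/m).
dₒ = 115.7 × (1 + 1/1.362) = 115.7 × 1.73421 ≈ 200.649 mm.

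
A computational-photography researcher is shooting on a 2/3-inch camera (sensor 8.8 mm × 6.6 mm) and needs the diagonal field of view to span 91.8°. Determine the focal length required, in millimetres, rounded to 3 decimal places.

5.330 mm

Sensor diagonal = √(8.8² + 6.6²) = √121.0000 ≈ 11.0000 mm.
From α = 2·arctan(d/2f) we get f = d / (2·tan(α/2)).
With d = 11.0000 mm and α/2 = 45.9°, tan(α/2) ≈ 1.03192, so f ≈ 11.0000 / 2.06384 ≈ 5.3299 mm.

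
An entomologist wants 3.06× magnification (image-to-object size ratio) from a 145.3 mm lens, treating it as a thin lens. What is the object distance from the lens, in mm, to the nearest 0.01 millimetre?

With m = dᵢ/dₒ and 1/f = 1/dₒ + 1/dᵢ, substituting dᵢ = m·dₒ gives 1/f = (1 + 1/m)/dₒ, hence dₒ = f·(1 + 1/m).
dₒ = 145.3 × (1 + 1/3.06) = 145.3 × 1.32680 ≈ 192.784 mm.

192.78 mm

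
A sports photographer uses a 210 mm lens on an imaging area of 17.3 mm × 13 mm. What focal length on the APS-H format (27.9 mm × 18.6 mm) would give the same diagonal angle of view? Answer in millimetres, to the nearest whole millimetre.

Sensor diagonal = √(17.3² + 13²) = √468.2900 ≈ 21.6400 mm.
Sensor diagonal = √(27.9² + 18.6²) = √1124.3700 ≈ 33.5316 mm.
Equal angle of view means equal diagonal/f ratio, so f₂ = f₁ · (diagonal₂/diagonal₁) = 210 × 33.5316/21.6400.
f₂ = 210 × 1.54952 ≈ 325.399 mm.

325 mm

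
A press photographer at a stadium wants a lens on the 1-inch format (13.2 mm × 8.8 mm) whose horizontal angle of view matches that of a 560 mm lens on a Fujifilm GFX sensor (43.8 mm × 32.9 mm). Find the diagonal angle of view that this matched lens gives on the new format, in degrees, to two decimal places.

5.38°

Equal horizontal AOV ⇒ f₂ = f₁ · 13.2/43.8 = 560 × 0.30137 ≈ 168.7671 mm.
Sensor diagonal = √(13.2² + 8.8²) = √251.6800 ≈ 15.8644 mm.
Diagonal AOV on the new format = 2·arctan(15.8644 / (2 × 168.7671)) = 2·arctan(0.04700) ≈ 5.3819°.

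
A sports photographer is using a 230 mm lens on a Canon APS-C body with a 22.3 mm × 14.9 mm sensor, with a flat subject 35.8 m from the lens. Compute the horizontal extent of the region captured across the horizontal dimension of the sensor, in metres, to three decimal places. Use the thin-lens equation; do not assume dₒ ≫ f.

dₒ: 35.8 m = 35800 mm.
Similar triangles through the lens centre give W/dₒ = w/dᵢ; with 1/f = 1/dₒ + 1/dᵢ this gives W = w·(dₒ − f)/f.
W = 22.3 mm × (35800 − 230) / 230 = 22.3 × 154.6522 ≈ 3448.743 mm = 3.44874 m.

3.449 m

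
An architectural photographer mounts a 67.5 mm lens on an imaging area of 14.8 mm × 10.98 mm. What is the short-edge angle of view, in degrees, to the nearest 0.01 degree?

9.30°

Angle of view α = 2·arctan(h/2f) with h = 10.98 mm and f = 67.5 mm.
h/2f = 0.08133; arctan(0.08133) ≈ 4.6498°, so α ≈ 9.2996°.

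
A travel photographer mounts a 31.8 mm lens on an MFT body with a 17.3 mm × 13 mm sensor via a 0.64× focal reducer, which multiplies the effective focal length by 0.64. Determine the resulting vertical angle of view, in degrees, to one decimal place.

35.4°

Effective focal length f = 31.8 × 0.64 = 20.352 mm.
α = 2·arctan(13 / (2 × 20.352)) = 2·arctan(0.31938) ≈ 35.4248°.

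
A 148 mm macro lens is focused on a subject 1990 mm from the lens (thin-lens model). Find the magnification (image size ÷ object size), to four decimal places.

0.0803×

Thin lens: 1/f = 1/dₒ + 1/dᵢ → 1/dᵢ = 1/148 − 1/1990 = 0.0062542 mm⁻¹, so dᵢ ≈ 159.8914 mm.
Magnification m = dᵢ/dₒ = 159.8914/1990 ≈ 0.08035.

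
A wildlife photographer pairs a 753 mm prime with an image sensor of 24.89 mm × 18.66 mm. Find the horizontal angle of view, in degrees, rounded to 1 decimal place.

1.9°

Angle of view α = 2·arctan(w/2f) with w = 24.89 mm and f = 753 mm.
w/2f = 0.01653; arctan(0.01653) ≈ 0.9469°, so α ≈ 1.8937°.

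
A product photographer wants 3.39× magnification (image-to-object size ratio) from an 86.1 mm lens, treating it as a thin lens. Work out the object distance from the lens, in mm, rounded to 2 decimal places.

With m = dᵢ/dₒ and 1/f = 1/dₒ + 1/dᵢ, substituting dᵢ = m·dₒ gives 1/f = (1 + 1/m)/dₒ, hence dₒ = f·(1 + 1/m).
dₒ = 86.1 × (1 + 1/3.39) = 86.1 × 1.29499 ≈ 111.498 mm.

111.50 mm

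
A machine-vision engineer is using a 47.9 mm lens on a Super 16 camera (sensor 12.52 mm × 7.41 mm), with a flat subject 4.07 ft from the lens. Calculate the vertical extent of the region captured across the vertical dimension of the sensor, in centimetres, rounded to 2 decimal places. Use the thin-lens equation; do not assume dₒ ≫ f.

18.45 cm

dₒ: 4.07 ft × 304.8 mm/ft = 1240.54 mm.
Similar triangles through the lens centre give W/dₒ = h/dᵢ; with 1/f = 1/dₒ + 1/dᵢ this gives W = h·(dₒ − f)/f.
W = 7.41 mm × (1240.54 − 47.9) / 47.9 = 7.41 × 24.8985 ≈ 184.498 mm = 18.4498 cm.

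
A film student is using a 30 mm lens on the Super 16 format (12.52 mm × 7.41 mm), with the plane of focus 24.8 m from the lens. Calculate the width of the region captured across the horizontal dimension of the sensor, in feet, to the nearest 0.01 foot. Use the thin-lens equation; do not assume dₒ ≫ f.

dₒ: 24.8 m = 24800 mm.
Similar triangles through the lens centre give W/dₒ = w/dᵢ; with 1/f = 1/dₒ + 1/dᵢ this gives W = w·(dₒ − f)/f.
W = 12.52 mm × (24800 − 30) / 30 = 12.52 × 825.6667 ≈ 10337.347 mm = 10337.347/304.8 ft = 33.9152 ft.

33.92 ft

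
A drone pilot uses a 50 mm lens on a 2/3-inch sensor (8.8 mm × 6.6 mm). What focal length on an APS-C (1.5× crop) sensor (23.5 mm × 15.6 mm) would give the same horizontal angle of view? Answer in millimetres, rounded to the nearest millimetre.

134 mm

Equal angle of view means equal width/f ratio, so f₂ = f₁ · (width₂/width₁) = 50 × 23.5/8.8.
f₂ = 50 × 2.67045 ≈ 133.523 mm.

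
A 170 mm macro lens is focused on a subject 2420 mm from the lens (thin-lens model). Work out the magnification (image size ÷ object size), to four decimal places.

0.0756×

Thin lens: 1/f = 1/dₒ + 1/dᵢ → 1/dᵢ = 1/170 − 1/2420 = 0.0054691 mm⁻¹, so dᵢ ≈ 182.8444 mm.
Magnification m = dᵢ/dₒ = 182.8444/2420 ≈ 0.07556.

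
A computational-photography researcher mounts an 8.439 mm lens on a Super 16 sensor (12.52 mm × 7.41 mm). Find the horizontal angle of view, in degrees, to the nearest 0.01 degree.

73.14°

Angle of view α = 2·arctan(w/2f) with w = 12.52 mm and f = 8.439 mm.
w/2f = 0.74179; arctan(0.74179) ≈ 36.5678°, so α ≈ 73.1356°.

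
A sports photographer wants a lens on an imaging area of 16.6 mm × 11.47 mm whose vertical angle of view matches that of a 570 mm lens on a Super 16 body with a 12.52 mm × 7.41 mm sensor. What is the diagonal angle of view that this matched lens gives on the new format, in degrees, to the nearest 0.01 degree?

Equal vertical AOV ⇒ f₂ = f₁ · 11.47/7.41 = 570 × 1.54791 ≈ 882.3077 mm.
Sensor diagonal = √(16.6² + 11.47²) = √407.1209 ≈ 20.1772 mm.
Diagonal AOV on the new format = 2·arctan(20.1772 / (2 × 882.3077)) = 2·arctan(0.01143) ≈ 1.3102°.

1.31°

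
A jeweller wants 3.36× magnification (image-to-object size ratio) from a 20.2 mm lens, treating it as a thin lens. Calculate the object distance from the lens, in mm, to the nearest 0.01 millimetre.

With m = dᵢ/dₒ and 1/f = 1/dₒ + 1/dᵢ, substituting dᵢ = m·dₒ gives 1/f = (1 + 1/m)/dₒ, hence dₒ = f·(1 + 1/m).
dₒ = 20.2 × (1 + 1/3.36) = 20.2 × 1.29762 ≈ 26.212 mm.

26.21 mm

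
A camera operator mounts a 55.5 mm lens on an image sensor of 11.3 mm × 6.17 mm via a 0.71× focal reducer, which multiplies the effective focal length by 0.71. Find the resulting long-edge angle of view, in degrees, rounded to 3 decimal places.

Effective focal length f = 55.5 × 0.71 = 39.405 mm.
α = 2·arctan(11.3 / (2 × 39.405)) = 2·arctan(0.14338) ≈ 16.3192°.

16.319°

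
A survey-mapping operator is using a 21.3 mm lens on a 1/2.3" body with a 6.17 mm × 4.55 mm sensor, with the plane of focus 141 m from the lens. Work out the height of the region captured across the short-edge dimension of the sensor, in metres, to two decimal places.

30.12 m

dₒ: 141 m = 141000 mm.
Similar triangles through the lens centre give W/dₒ = h/dᵢ; with 1/f = 1/dₒ + 1/dᵢ this gives W = h·(dₒ − f)/f.
W = 4.55 mm × (141000 − 21.3) / 21.3 = 4.55 × 6618.7183 ≈ 30115.168 mm = 30.1152 m.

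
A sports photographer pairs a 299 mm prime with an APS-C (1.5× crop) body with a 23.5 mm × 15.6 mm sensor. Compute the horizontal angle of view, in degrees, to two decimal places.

Angle of view α = 2·arctan(w/2f) with w = 23.5 mm and f = 299 mm.
w/2f = 0.03930; arctan(0.03930) ≈ 2.2504°, so α ≈ 4.5009°.

4.50°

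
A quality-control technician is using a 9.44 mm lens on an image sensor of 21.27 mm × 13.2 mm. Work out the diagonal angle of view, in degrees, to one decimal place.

Sensor diagonal = √(21.27² + 13.2²) = √626.6529 ≈ 25.0330 mm.
Angle of view α = 2·arctan(d/2f) with d = 25.0330 mm and f = 9.44 mm.
d/2f = 1.32590; arctan(1.32590) ≈ 52.9763°, so α ≈ 105.9526°.

106.0°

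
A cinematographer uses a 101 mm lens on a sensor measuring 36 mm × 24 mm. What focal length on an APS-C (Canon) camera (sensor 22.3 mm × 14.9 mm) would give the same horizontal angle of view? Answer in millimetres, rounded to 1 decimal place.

Equal angle of view means equal width/f ratio, so f₂ = f₁ · (width₂/width₁) = 101 × 22.3/36.
f₂ = 101 × 0.61944 ≈ 62.564 mm.

62.6 mm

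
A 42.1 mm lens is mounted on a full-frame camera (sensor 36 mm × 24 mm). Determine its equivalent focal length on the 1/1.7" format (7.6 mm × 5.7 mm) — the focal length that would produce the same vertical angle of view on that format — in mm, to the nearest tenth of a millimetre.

10.0 mm

Equal angle of view means equal height/f ratio, so f₂ = f₁ · (height₂/height₁) = 42.1 × 5.7/24.
f₂ = 42.1 × 0.23750 ≈ 9.999 mm.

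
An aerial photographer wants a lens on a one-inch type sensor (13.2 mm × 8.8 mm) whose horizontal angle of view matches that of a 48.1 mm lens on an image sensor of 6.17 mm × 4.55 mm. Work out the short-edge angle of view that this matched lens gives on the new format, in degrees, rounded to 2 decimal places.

4.90°

Equal horizontal AOV ⇒ f₂ = f₁ · 13.2/6.17 = 48.1 × 2.13938 ≈ 102.9044 mm.
Short-edge AOV on the new format = 2·arctan(8.8 / (2 × 102.9044)) = 2·arctan(0.04276) ≈ 4.8967°.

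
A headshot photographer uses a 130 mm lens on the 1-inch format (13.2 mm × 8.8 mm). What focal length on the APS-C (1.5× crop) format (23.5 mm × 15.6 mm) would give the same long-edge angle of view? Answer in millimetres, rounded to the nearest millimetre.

231 mm

Equal angle of view means equal width/f ratio, so f₂ = f₁ · (width₂/width₁) = 130 × 23.5/13.2.
f₂ = 130 × 1.78030 ≈ 231.439 mm.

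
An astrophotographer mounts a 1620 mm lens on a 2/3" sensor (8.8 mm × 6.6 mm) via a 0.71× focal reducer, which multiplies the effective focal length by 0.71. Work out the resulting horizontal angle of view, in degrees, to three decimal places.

Effective focal length f = 1620 × 0.71 = 1150.2 mm.
α = 2·arctan(8.8 / (2 × 1150.2)) = 2·arctan(0.00383) ≈ 0.4384°.

0.438°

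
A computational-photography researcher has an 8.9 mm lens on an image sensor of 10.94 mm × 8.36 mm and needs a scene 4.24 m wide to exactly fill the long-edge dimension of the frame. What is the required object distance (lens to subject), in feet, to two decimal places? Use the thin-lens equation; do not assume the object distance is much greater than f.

W: 4.24 m = 4240 mm.
Magnification m = w/W = dᵢ/dₒ; combined with 1/f = 1/dₒ + 1/dᵢ this gives dₒ = f·(1 + W/w).
dₒ = 8.9 mm × (1 + 4240/10.94) = 8.9 × 388.5686 ≈ 3458.260 mm = 3458.260/304.8 ft = 11.346 ft.

11.35 ft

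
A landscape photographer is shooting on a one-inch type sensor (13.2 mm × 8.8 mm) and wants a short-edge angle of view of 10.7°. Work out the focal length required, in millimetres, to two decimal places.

46.98 mm

From α = 2·arctan(h/2f) we get f = h / (2·tan(α/2)).
With h = 8.8 mm and α/2 = 5.35°, tan(α/2) ≈ 0.09365, so f ≈ 8.8 / 0.18729 ≈ 46.9847 mm.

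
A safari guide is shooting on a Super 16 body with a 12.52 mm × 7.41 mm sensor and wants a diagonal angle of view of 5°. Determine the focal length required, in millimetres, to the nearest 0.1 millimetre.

166.6 mm

Sensor diagonal = √(12.52² + 7.41²) = √211.6585 ≈ 14.5485 mm.
From α = 2·arctan(d/2f) we get f = d / (2·tan(α/2)).
With d = 14.5485 mm and α/2 = 2.5°, tan(α/2) ≈ 0.04366, so f ≈ 14.5485 / 0.08732 ≈ 166.6076 mm.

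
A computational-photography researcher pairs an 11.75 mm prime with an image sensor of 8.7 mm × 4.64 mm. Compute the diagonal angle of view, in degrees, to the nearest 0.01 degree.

Sensor diagonal = √(8.7² + 4.64²) = √97.2196 ≈ 9.8600 mm.
Angle of view α = 2·arctan(d/2f) with d = 9.8600 mm and f = 11.75 mm.
d/2f = 0.41957; arctan(0.41957) ≈ 22.7617°, so α ≈ 45.5234°.

45.52°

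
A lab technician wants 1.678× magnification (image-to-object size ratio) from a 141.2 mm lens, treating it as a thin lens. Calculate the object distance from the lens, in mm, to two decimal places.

With m = dᵢ/dₒ and 1/f = 1/dₒ + 1/dᵢ, substituting dᵢ = m·dₒ gives 1/f = (1 + 1/m)/dₒ, hence dₒ = f·(1 + 1/m).
dₒ = 141.2 × (1 + 1/1.678) = 141.2 × 1.59595 ≈ 225.348 mm.

225.35 mm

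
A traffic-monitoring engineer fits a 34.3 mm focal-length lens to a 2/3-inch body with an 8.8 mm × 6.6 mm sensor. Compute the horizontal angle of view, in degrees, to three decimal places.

Angle of view α = 2·arctan(w/2f) with w = 8.8 mm and f = 34.3 mm.
w/2f = 0.12828; arctan(0.12828) ≈ 7.3100°, so α ≈ 14.6199°.

14.620°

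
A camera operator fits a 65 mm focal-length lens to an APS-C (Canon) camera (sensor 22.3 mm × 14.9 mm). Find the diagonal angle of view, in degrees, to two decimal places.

Sensor diagonal = √(22.3² + 14.9²) = √719.3000 ≈ 26.8198 mm.
Angle of view α = 2·arctan(d/2f) with d = 26.8198 mm and f = 65 mm.
d/2f = 0.20631; arctan(0.20631) ≈ 11.6569°, so α ≈ 23.3138°.

23.31°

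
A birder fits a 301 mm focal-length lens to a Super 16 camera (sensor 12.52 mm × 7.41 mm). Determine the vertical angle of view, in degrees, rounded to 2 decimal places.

1.41°

Angle of view α = 2·arctan(h/2f) with h = 7.41 mm and f = 301 mm.
h/2f = 0.01231; arctan(0.01231) ≈ 0.7052°, so α ≈ 1.4104°.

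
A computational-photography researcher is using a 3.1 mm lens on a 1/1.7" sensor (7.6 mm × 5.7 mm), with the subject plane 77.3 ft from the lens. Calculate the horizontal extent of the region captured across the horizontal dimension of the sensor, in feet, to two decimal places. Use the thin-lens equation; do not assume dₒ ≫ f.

189.48 ft

dₒ: 77.3 ft × 304.8 mm/ft = 23561.04 mm.
Similar triangles through the lens centre give W/dₒ = w/dᵢ; with 1/f = 1/dₒ + 1/dᵢ this gives W = w·(dₒ − f)/f.
W = 7.6 mm × (23561 − 3.1) / 3.1 = 7.6 × 7599.3352 ≈ 57754.948 mm = 57754.948/304.8 ft = 189.485 ft.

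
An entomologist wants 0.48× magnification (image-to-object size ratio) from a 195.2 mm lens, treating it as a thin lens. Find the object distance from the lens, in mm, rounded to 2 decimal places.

601.87 mm

With m = dᵢ/dₒ and 1/f = 1/dₒ + 1/dᵢ, substituting dᵢ = m·dₒ gives 1/f = (1 + 1/m)/dₒ, hence dₒ = f·(1 + 1/m).
dₒ = 195.2 × (1 + 1/0.48) = 195.2 × 3.08333 ≈ 601.867 mm.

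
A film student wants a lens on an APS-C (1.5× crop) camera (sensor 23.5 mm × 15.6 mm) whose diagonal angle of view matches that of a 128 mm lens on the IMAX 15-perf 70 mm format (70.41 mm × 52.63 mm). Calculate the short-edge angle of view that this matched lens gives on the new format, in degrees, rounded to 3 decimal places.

21.506°

Sensor diagonal = √(70.41² + 52.63²) = √7727.4850 ≈ 87.9061 mm.
Sensor diagonal = √(23.5² + 15.6²) = √795.6100 ≈ 28.2066 mm.
Equal diagonal AOV ⇒ f₂ = f₁ · 28.2066/87.9061 = 128 × 0.32087 ≈ 41.0715 mm.
Short-edge AOV on the new format = 2·arctan(15.6 / (2 × 41.0715)) = 2·arctan(0.18991) ≈ 21.5063°.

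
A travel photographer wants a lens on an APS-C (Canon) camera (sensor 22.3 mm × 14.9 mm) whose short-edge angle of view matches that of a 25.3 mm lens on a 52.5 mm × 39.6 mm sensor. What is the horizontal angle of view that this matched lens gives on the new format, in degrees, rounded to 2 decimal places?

Equal short-edge AOV ⇒ f₂ = f₁ · 14.9/39.6 = 25.3 × 0.37626 ≈ 9.5194 mm.
Horizontal AOV on the new format = 2·arctan(22.3 / (2 × 9.5194)) = 2·arctan(1.17129) ≈ 99.0211°.

99.02°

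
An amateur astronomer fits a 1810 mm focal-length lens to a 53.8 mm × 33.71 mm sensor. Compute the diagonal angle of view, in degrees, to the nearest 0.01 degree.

Sensor diagonal = √(53.8² + 33.71²) = √4030.8041 ≈ 63.4886 mm.
Angle of view α = 2·arctan(d/2f) with d = 63.4886 mm and f = 1810 mm.
d/2f = 0.01754; arctan(0.01754) ≈ 1.0048°, so α ≈ 2.0095°.

2.01°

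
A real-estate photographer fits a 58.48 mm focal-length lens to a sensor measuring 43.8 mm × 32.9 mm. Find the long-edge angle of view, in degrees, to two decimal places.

Angle of view α = 2·arctan(w/2f) with w = 43.8 mm and f = 58.48 mm.
w/2f = 0.37449; arctan(0.37449) ≈ 20.5303°, so α ≈ 41.0605°.

41.06°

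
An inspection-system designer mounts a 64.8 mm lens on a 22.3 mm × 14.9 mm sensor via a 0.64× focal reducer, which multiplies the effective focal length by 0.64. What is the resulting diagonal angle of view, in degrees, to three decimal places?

Effective focal length f = 64.8 × 0.64 = 41.472 mm.
Sensor diagonal = √(22.3² + 14.9²) = √719.3000 ≈ 26.8198 mm.
α = 2·arctan(26.820 / (2 × 41.472)) = 2·arctan(0.32335) ≈ 35.8370°.

35.837°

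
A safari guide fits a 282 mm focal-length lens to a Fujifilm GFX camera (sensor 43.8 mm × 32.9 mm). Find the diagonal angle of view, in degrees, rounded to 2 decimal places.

11.10°

Sensor diagonal = √(43.8² + 32.9²) = √3000.8500 ≈ 54.7800 mm.
Angle of view α = 2·arctan(d/2f) with d = 54.7800 mm and f = 282 mm.
d/2f = 0.09713; arctan(0.09713) ≈ 5.5476°, so α ≈ 11.0952°.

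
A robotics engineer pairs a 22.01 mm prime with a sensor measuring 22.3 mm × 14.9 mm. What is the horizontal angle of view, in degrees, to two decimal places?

53.73°

Angle of view α = 2·arctan(w/2f) with w = 22.3 mm and f = 22.01 mm.
w/2f = 0.50659; arctan(0.50659) ≈ 26.8662°, so α ≈ 53.7324°.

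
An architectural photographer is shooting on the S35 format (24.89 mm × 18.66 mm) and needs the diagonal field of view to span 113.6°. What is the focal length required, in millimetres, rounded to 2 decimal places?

Sensor diagonal = √(24.89² + 18.66²) = √967.7077 ≈ 31.1080 mm.
From α = 2·arctan(d/2f) we get f = d / (2·tan(α/2)).
With d = 31.1080 mm and α/2 = 56.8°, tan(α/2) ≈ 1.52816, so f ≈ 31.1080 / 3.05632 ≈ 10.1783 mm.

10.18 mm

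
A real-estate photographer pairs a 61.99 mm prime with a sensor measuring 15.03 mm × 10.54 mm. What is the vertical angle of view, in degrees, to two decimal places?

9.72°

Angle of view α = 2·arctan(h/2f) with h = 10.54 mm and f = 61.99 mm.
h/2f = 0.08501; arctan(0.08501) ≈ 4.8592°, so α ≈ 9.7185°.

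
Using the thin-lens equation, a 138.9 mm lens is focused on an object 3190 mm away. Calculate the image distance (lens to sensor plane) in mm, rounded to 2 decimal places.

145.22 mm

1/dᵢ = 1/f − 1/dₒ = 1/138.9 − 1/3190 = 0.0068859 mm⁻¹.
dᵢ = 1/0.0068859 ≈ 145.2234 mm.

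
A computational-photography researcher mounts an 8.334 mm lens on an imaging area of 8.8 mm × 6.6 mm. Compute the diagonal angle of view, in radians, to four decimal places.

Sensor diagonal = √(8.8² + 6.6²) = √121.0000 ≈ 11.0000 mm.
Angle of view α = 2·arctan(d/2f) with d = 11.0000 mm and f = 8.334 mm.
d/2f = 0.65995; arctan(0.65995) ≈ 0.5833 rad, so α ≈ 1.1667 rad.

1.1667 rad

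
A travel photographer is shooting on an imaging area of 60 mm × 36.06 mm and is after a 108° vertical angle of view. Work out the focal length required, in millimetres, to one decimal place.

From α = 2·arctan(h/2f) we get f = h / (2·tan(α/2)).
With h = 36.06 mm and α/2 = 54°, tan(α/2) ≈ 1.37638, so f ≈ 36.06 / 2.75276 ≈ 13.0996 mm.

13.1 mm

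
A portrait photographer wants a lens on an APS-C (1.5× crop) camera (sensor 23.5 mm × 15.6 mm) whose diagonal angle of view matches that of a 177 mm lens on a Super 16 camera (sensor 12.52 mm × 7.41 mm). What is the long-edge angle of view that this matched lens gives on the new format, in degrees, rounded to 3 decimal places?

Sensor diagonal = √(12.52² + 7.41²) = √211.6585 ≈ 14.5485 mm.
Sensor diagonal = √(23.5² + 15.6²) = √795.6100 ≈ 28.2066 mm.
Equal diagonal AOV ⇒ f₂ = f₁ · 28.2066/14.5485 = 177 × 1.93880 ≈ 343.1670 mm.
Long-edge AOV on the new format = 2·arctan(23.5 / (2 × 343.1670)) = 2·arctan(0.03424) ≈ 3.9221°.

3.922°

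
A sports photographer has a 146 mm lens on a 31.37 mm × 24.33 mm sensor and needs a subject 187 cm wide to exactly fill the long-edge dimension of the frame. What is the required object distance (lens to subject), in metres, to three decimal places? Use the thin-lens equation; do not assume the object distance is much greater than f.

W: 187 cm = 1870 mm.
Magnification m = w/W = dᵢ/dₒ; combined with 1/f = 1/dₒ + 1/dᵢ this gives dₒ = f·(1 + W/w).
dₒ = 146 mm × (1 + 1870/31.37) = 146 × 60.6111 ≈ 8849.220 mm = 8.84922 m.

8.849 m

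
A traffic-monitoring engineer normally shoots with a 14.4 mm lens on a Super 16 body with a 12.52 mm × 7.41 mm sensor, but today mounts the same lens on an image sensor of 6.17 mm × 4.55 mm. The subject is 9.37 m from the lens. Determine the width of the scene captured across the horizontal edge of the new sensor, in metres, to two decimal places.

The focal length stays 14.4 mm; the relevant sensor dimension is now w = 6.17 mm. Object distance dₒ = 9.37 m = 9370 mm.
Thin-lens field width W = w·(dₒ − f)/f = 6.17 × (9370 − 14.4)/14.4 ≈ 4008.615 mm = 4.00861 m.

4.01 m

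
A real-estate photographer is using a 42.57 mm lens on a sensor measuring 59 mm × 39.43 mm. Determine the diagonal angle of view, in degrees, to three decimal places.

Sensor diagonal = √(59² + 39.43²) = √5035.7249 ≈ 70.9628 mm.
Angle of view α = 2·arctan(d/2f) with d = 70.9628 mm and f = 42.57 mm.
d/2f = 0.83348; arctan(0.83348) ≈ 39.8107°, so α ≈ 79.6213°.

79.621°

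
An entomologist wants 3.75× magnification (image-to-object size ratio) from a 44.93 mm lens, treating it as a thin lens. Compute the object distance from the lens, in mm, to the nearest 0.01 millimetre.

With m = dᵢ/dₒ and 1/f = 1/dₒ + 1/dᵢ, substituting dᵢ = m·dₒ gives 1/f = (1 + 1/m)/dₒ, hence dₒ = f·(1 + 1/m).
dₒ = 44.93 × (1 + 1/3.75) = 44.93 × 1.26667 ≈ 56.911 mm.

56.91 mm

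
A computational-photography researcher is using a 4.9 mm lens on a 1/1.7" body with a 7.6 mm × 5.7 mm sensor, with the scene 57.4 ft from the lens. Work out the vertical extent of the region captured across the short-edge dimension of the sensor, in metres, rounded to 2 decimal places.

20.35 m

dₒ: 57.4 ft × 304.8 mm/ft = 17495.52 mm.
Similar triangles through the lens centre give W/dₒ = h/dᵢ; with 1/f = 1/dₒ + 1/dᵢ this gives W = h·(dₒ − f)/f.
W = 5.7 mm × (17495.5 − 4.9) / 4.9 = 5.7 × 3569.5142 ≈ 20346.231 mm = 20.3462 m.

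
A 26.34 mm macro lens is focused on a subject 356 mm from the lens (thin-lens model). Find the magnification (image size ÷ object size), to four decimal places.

Thin lens: 1/f = 1/dₒ + 1/dᵢ → 1/dᵢ = 1/26.34 − 1/356 = 0.0351561 mm⁻¹, so dᵢ ≈ 28.4446 mm.
Magnification m = dᵢ/dₒ = 28.4446/356 ≈ 0.07990.

0.0799×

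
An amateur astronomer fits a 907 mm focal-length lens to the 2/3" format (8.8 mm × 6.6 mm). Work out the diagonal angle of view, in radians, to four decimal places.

0.0121 rad

Sensor diagonal = √(8.8² + 6.6²) = √121.0000 ≈ 11.0000 mm.
Angle of view α = 2·arctan(d/2f) with d = 11.0000 mm and f = 907 mm.
d/2f = 0.00606; arctan(0.00606) ≈ 0.0061 rad, so α ≈ 0.0121 rad.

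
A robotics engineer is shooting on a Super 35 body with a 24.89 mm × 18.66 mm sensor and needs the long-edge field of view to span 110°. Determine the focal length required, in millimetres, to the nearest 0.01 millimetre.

8.71 mm

From α = 2·arctan(w/2f) we get f = w / (2·tan(α/2)).
With w = 24.89 mm and α/2 = 55°, tan(α/2) ≈ 1.42815, so f ≈ 24.89 / 2.85630 ≈ 8.7141 mm.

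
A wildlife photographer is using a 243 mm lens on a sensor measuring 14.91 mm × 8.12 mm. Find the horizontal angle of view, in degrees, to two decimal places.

3.51°

Angle of view α = 2·arctan(w/2f) with w = 14.91 mm and f = 243 mm.
w/2f = 0.03068; arctan(0.03068) ≈ 1.7572°, so α ≈ 3.5145°.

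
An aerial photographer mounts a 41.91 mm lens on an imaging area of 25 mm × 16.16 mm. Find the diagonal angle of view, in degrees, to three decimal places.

39.104°

Sensor diagonal = √(25² + 16.16²) = √886.1456 ≈ 29.7682 mm.
Angle of view α = 2·arctan(d/2f) with d = 29.7682 mm and f = 41.91 mm.
d/2f = 0.35514; arctan(0.35514) ≈ 19.5522°, so α ≈ 39.1044°.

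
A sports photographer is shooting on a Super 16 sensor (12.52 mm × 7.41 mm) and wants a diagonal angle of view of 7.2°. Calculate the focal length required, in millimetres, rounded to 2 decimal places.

Sensor diagonal = √(12.52² + 7.41²) = √211.6585 ≈ 14.5485 mm.
From α = 2·arctan(d/2f) we get f = d / (2·tan(α/2)).
With d = 14.5485 mm and α/2 = 3.6°, tan(α/2) ≈ 0.06291, so f ≈ 14.5485 / 0.12583 ≈ 115.6208 mm.

115.62 mm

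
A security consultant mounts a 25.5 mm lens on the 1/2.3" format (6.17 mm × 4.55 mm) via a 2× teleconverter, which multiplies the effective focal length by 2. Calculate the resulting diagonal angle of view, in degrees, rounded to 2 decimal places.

Effective focal length f = 25.5 × 2 = 51 mm.
Sensor diagonal = √(6.17² + 4.55²) = √58.7714 ≈ 7.6663 mm.
α = 2·arctan(7.666 / (2 × 51)) = 2·arctan(0.07516) ≈ 8.5965°.

8.60°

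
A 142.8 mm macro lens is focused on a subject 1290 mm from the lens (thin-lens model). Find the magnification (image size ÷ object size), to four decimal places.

Thin lens: 1/f = 1/dₒ + 1/dᵢ → 1/dᵢ = 1/142.8 − 1/1290 = 0.0062276 mm⁻¹, so dᵢ ≈ 160.5753 mm.
Magnification m = dᵢ/dₒ = 160.5753/1290 ≈ 0.12448.

0.1245×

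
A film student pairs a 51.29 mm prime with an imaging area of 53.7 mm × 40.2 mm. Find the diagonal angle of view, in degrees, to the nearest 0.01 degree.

Sensor diagonal = √(53.7² + 40.2²) = √4499.7300 ≈ 67.0800 mm.
Angle of view α = 2·arctan(d/2f) with d = 67.0800 mm and f = 51.29 mm.
d/2f = 0.65393; arctan(0.65393) ≈ 33.1818°, so α ≈ 66.3637°.

66.36°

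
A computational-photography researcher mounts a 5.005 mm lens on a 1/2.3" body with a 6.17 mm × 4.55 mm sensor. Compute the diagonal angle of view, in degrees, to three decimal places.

74.894°

Sensor diagonal = √(6.17² + 4.55²) = √58.7714 ≈ 7.6663 mm.
Angle of view α = 2·arctan(d/2f) with d = 7.6663 mm and f = 5.005 mm.
d/2f = 0.76586; arctan(0.76586) ≈ 37.4470°, so α ≈ 74.8941°.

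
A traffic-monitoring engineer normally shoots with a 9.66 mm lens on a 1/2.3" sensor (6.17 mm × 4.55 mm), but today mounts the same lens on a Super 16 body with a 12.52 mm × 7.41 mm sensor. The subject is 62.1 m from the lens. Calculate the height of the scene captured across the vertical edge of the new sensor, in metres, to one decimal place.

The focal length stays 9.66 mm; the relevant sensor dimension is now h = 7.41 mm. Object distance dₒ = 62.1 m = 62100 mm.
Thin-lens field height W = h·(dₒ − f)/f = 7.41 × (62100 − 9.66)/9.66 ≈ 47628.304 mm = 47.6283 m.

47.6 m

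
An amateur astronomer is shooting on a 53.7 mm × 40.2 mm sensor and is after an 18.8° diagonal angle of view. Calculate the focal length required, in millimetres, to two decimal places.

Sensor diagonal = √(53.7² + 40.2²) = √4499.7300 ≈ 67.0800 mm.
From α = 2·arctan(d/2f) we get f = d / (2·tan(α/2)).
With d = 67.0800 mm and α/2 = 9.4°, tan(α/2) ≈ 0.16555, so f ≈ 67.0800 / 0.33110 ≈ 202.5988 mm.

202.60 mm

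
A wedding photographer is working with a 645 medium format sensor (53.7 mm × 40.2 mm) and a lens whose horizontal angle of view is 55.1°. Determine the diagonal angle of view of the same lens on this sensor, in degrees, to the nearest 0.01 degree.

From the horizontal AOV: f = 53.7 / (2·tan(27.55°)) = 53.7 / 1.04335 ≈ 51.4687 mm.
Sensor diagonal = √(53.7² + 40.2²) = √4499.7300 ≈ 67.0800 mm.
Diagonal AOV = 2·arctan(67.0800 / (2 × 51.4687)) = 2·arctan(0.65166) ≈ 66.1813°.

66.18°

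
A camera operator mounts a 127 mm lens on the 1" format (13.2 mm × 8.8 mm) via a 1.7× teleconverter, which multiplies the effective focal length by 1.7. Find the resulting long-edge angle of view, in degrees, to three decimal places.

3.502°

Effective focal length f = 127 × 1.7 = 215.9 mm.
α = 2·arctan(13.2 / (2 × 215.9)) = 2·arctan(0.03057) ≈ 3.5019°.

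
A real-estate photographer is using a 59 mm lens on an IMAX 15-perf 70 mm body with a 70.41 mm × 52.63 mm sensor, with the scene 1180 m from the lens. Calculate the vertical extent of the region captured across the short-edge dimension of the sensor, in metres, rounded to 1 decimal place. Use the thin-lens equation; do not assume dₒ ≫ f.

dₒ: 1180 m = 1.18e+06 mm.
Similar triangles through the lens centre give W/dₒ = h/dᵢ; with 1/f = 1/dₒ + 1/dᵢ this gives W = h·(dₒ − f)/f.
W = 52.63 mm × (1.18e+06 − 59) / 59 = 52.63 × 19999.0000 ≈ 1052547.370 mm = 1052.55 m.

1052.5 m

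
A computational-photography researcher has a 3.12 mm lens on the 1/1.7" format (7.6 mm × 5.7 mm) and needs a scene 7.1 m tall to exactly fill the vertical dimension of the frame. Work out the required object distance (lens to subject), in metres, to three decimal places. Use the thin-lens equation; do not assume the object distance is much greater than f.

3.889 m

W: 7.1 m = 7100 mm.
Magnification m = h/W = dᵢ/dₒ; combined with 1/f = 1/dₒ + 1/dᵢ this gives dₒ = f·(1 + W/h).
dₒ = 3.12 mm × (1 + 7100/5.7) = 3.12 × 1246.6140 ≈ 3889.436 mm = 3.88944 m.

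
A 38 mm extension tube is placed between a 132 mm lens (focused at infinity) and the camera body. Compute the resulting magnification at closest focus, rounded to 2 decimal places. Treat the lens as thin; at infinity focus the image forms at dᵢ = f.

The tube moves the image plane from f to f + e, so dᵢ = 132 + 38 = 170 mm. Focus is achieved when 1/f = 1/dₒ + 1/dᵢ, giving dₒ = 1/(1/f − 1/(f+e)).
Magnification m = dᵢ/dₒ = (f+e)·(1/f − 1/(f+e)) = e/f = 38/132 ≈ 0.2879.

0.29×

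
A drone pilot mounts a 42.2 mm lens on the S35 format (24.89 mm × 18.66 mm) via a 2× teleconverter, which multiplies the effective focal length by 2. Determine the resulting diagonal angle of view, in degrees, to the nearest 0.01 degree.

Effective focal length f = 42.2 × 2 = 84.4 mm.
Sensor diagonal = √(24.89² + 18.66²) = √967.7077 ≈ 31.1080 mm.
α = 2·arctan(31.108 / (2 × 84.4)) = 2·arctan(0.18429) ≈ 20.8837°.

20.88°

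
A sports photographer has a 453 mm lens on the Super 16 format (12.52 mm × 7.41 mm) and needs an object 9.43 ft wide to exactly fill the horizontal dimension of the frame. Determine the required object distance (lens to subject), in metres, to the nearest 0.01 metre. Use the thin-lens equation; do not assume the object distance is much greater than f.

W: 9.43 ft × 304.8 mm/ft = 2874.26 mm.
Magnification m = w/W = dᵢ/dₒ; combined with 1/f = 1/dₒ + 1/dᵢ this gives dₒ = f·(1 + W/w).
dₒ = 453 mm × (1 + 2874.26/12.52) = 453 × 230.5738 ≈ 104449.929 mm = 104.45 m.

104.45 m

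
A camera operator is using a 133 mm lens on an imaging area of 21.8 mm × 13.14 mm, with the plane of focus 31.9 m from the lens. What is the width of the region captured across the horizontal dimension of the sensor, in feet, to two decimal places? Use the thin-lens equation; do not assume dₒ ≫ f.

17.08 ft

dₒ: 31.9 m = 31900 mm.
Similar triangles through the lens centre give W/dₒ = w/dᵢ; with 1/f = 1/dₒ + 1/dᵢ this gives W = w·(dₒ − f)/f.
W = 21.8 mm × (31900 − 133) / 133 = 21.8 × 238.8496 ≈ 5206.922 mm = 5206.922/304.8 ft = 17.0831 ft.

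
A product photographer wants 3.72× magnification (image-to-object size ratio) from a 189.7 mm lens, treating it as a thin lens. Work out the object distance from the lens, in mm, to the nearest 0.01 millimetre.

With m = dᵢ/dₒ and 1/f = 1/dₒ + 1/dᵢ, substituting dᵢ = m·dₒ gives 1/f = (1 + 1/m)/dₒ, hence dₒ = f·(1 + 1/m).
dₒ = 189.7 × (1 + 1/3.72) = 189.7 × 1.26882 ≈ 240.695 mm.

240.69 mm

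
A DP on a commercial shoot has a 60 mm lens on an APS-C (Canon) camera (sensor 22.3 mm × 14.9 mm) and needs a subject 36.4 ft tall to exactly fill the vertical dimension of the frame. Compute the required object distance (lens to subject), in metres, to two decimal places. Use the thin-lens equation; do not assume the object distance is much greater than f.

44.74 m

W: 36.4 ft × 304.8 mm/ft = 11094.72 mm.
Magnification m = h/W = dᵢ/dₒ; combined with 1/f = 1/dₒ + 1/dᵢ this gives dₒ = f·(1 + W/h).
dₒ = 60 mm × (1 + 11094.7/14.9) = 60 × 745.6121 ≈ 44736.723 mm = 44.7367 m.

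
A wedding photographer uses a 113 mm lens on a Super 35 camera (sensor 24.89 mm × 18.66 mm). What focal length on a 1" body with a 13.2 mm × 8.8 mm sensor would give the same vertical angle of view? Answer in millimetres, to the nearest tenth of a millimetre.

Equal angle of view means equal height/f ratio, so f₂ = f₁ · (height₂/height₁) = 113 × 8.8/18.66.
f₂ = 113 × 0.47160 ≈ 53.290 mm.

53.3 mm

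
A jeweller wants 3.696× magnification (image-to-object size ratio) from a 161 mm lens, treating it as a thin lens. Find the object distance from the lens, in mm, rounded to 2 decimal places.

204.56 mm

With m = dᵢ/dₒ and 1/f = 1/dₒ + 1/dᵢ, substituting dᵢ = m·dₒ gives 1/f = (1 + 1/m)/dₒ, hence dₒ = f·(1 + 1/m).
dₒ = 161 × (1 + 1/3.696) = 161 × 1.27056 ≈ 204.561 mm.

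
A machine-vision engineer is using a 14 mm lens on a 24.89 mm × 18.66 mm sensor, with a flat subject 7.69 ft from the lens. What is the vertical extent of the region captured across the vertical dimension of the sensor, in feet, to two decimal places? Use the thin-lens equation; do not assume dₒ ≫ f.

dₒ: 7.69 ft × 304.8 mm/ft = 2343.91 mm.
Similar triangles through the lens centre give W/dₒ = h/dᵢ; with 1/f = 1/dₒ + 1/dᵢ this gives W = h·(dₒ − f)/f.
W = 18.66 mm × (2343.91 − 14) / 14 = 18.66 × 166.4223 ≈ 3105.440 mm = 3105.440/304.8 ft = 10.1885 ft.

10.19 ft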